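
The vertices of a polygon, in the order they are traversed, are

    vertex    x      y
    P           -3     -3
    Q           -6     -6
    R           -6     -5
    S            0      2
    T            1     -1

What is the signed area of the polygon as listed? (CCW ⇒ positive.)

-13

Apply the shoelace formula: 2A = Σ (x_i·y_{i+1} − x_{i+1}·y_i), indices taken mod 5.
Cross-terms: 0, -6, -12, -2, -6  ⇒  Σ = -26
Signed area = Σ/2 = -13 (negative ⇒ clockwise traversal).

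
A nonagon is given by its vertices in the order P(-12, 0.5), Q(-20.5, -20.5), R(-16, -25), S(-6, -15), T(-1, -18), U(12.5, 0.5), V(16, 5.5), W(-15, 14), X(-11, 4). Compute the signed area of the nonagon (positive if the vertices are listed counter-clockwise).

676

Apply the shoelace formula: 2A = Σ (x_i·y_{i+1} − x_{i+1}·y_i), indices taken mod 9.
Cross-terms: 256.25, 184.5, 90, 93, 224.5, 60.75, 306.5, 94, 42.5  ⇒  Σ = 1352
Signed area = Σ/2 = 676 (positive ⇒ counter-clockwise traversal).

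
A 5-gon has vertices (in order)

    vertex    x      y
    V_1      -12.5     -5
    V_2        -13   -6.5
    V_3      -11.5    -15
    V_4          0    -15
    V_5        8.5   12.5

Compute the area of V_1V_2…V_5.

Apply the shoelace (surveyor's) formula: 2A = Σ (x_i·y_{i+1} − x_{i+1}·y_i), indices taken mod 5.
Σ = (16.25) + (120.25) + (172.5) + (127.5) + (113.75) = 550.25
Area = |Σ|/2 = 275.125.

275.125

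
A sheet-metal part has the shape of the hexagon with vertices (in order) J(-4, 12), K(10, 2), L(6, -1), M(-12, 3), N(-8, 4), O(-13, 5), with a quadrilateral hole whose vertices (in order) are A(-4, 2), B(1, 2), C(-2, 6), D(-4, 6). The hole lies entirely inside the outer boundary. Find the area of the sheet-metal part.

Outer boundary:
Apply the shoelace (surveyor's) formula: 2A = Σ (x_i·y_{i+1} − x_{i+1}·y_i), indices taken mod 6.
Cross-terms: -128, -22, 6, -24, 12, -136  ⇒  Σ = -292
Area = |Σ|/2 = 146.
Hole:
Apply Gauss's area formula: 2A = Σ (x_i·y_{i+1} − x_{i+1}·y_i), indices taken mod 4.
A→B: (-4)(2) − (1)(2) = -10
B→C: (1)(6) − (-2)(2) = 10
C→D: (-2)(6) − (-4)(6) = 12
D→A: (-4)(2) − (-4)(6) = 16
Σ = 28
Area = |Σ|/2 = 14.
Net area = 146 − 14 = 132.

132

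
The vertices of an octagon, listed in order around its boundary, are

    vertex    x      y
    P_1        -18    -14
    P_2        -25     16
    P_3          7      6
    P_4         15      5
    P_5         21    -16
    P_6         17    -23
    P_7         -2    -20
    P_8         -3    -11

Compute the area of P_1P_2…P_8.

Apply the shoelace (surveyor's) formula: 2A = Σ (x_i·y_{i+1} − x_{i+1}·y_i), indices taken mod 8.
Σ = (-638) + (-262) + (-55) + (-345) + (-211) + (-386) + (-38) + (-156) = -2091
Area = |Σ|/2 = 1045.5.

1045.5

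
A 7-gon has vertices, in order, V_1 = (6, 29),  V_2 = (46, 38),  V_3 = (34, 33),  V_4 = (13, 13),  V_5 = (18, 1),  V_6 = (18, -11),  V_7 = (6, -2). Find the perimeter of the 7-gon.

154

|V_1V_2| = √((40)² + (9)²) = √1681 = 41
|V_2V_3| = √((-12)² + (-5)²) = √169 = 13
|V_3V_4| = √((-21)² + (-20)²) = √841 = 29
|V_4V_5| = √((5)² + (-12)²) = √169 = 13
|V_5V_6| = √((0)² + (-12)²) = √144 = 12
|V_6V_7| = √((-12)² + (9)²) = √225 = 15
|V_7V_1| = √((0)² + (31)²) = √961 = 31
Perimeter = 41 + 13 + 29 + 13 + 12 + 15 + 31 = 154.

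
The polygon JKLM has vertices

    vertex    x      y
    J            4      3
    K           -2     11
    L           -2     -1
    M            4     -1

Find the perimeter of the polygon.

32

|JK| = √((-6)² + (8)²) = √100 = 10
|KL| = √((0)² + (-12)²) = √144 = 12
|LM| = √((6)² + (0)²) = √36 = 6
|MJ| = √((0)² + (4)²) = √16 = 4
Perimeter = 10 + 12 + 6 + 4 = 32.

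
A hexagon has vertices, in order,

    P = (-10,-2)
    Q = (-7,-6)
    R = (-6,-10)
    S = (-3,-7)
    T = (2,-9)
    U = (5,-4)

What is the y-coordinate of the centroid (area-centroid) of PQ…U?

Apply the surveyor's formula. First the cross-terms c_i = x_i·y_{i+1} − x_{i+1}·y_i:
  46, 34, 12, 41, 37, -50  ⇒  2A = 120, A = 60.
Then Σ (y_i + y_{i+1})·c_i = -1953, so ȳ = -1953 / (6·60) = -5.425.

-5.425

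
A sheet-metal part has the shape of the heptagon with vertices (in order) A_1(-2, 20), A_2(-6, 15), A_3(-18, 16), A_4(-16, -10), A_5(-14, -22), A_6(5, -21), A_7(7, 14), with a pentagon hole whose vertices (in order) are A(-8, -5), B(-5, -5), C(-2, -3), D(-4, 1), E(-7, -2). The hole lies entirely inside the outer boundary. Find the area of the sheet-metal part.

Outer boundary:
Apply the shoelace (surveyor's) formula: 2A = Σ (x_i·y_{i+1} − x_{i+1}·y_i), indices taken mod 7.
Σ = (90) + (174) + (436) + (212) + (404) + (217) + (168) = 1701
Area = |Σ|/2 = 850.5.
Hole:
Apply the shoelace formula: 2A = Σ (x_i·y_{i+1} − x_{i+1}·y_i), indices taken mod 5.
Σ = (15) + (5) + (-14) + (15) + (19) = 40
Area = |Σ|/2 = 20.
Net area = 850.5 − 20 = 830.5.

830.5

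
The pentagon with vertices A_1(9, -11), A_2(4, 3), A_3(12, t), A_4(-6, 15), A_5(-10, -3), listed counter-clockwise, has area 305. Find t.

9

Write out the shoelace sum; only the two edges meeting at A_3 involve t:
2·Area = [(4·t − 12·3) + (12·15 − (-6)·t)] + 376
       = 10·t + 520 = 610
⇒ t = 9.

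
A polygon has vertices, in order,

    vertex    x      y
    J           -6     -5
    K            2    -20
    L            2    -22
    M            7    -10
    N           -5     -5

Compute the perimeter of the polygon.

|JK| = √((8)² + (-15)²) = √289 = 17
|KL| = √((0)² + (-2)²) = √4 = 2
|LM| = √((5)² + (12)²) = √169 = 13
|MN| = √((-12)² + (5)²) = √169 = 13
|NJ| = √((-1)² + (0)²) = √1 = 1
Perimeter = 17 + 2 + 13 + 13 + 1 = 46.

46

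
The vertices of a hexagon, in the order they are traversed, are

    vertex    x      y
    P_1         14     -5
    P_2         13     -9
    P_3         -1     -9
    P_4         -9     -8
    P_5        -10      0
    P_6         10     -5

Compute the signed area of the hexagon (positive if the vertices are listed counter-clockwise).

Apply the surveyor's formula: 2A = Σ (x_i·y_{i+1} − x_{i+1}·y_i), indices taken mod 6.
P_1→P_2: (14)(-9) − (13)(-5) = -61
P_2→P_3: (13)(-9) − (-1)(-9) = -126
P_3→P_4: (-1)(-8) − (-9)(-9) = -73
P_4→P_5: (-9)(0) − (-10)(-8) = -80
P_5→P_6: (-10)(-5) − (10)(0) = 50
P_6→P_1: (10)(-5) − (14)(-5) = 20
Σ = -270
Signed area = Σ/2 = -135 (negative ⇒ clockwise traversal).

-135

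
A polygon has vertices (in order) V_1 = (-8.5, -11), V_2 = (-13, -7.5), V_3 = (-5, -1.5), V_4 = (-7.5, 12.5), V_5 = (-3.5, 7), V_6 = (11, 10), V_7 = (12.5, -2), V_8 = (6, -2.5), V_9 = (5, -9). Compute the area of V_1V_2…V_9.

V_1→V_2: (-8.5)(-7.5) − (-13)(-11) = -79.25
V_2→V_3: (-13)(-1.5) − (-5)(-7.5) = -18
V_3→V_4: (-5)(12.5) − (-7.5)(-1.5) = -73.75
V_4→V_5: (-7.5)(7) − (-3.5)(12.5) = -8.75
V_5→V_6: (-3.5)(10) − (11)(7) = -112
V_6→V_7: (11)(-2) − (12.5)(10) = -147
V_7→V_8: (12.5)(-2.5) − (6)(-2) = -19.25
V_8→V_9: (6)(-9) − (5)(-2.5) = -41.5
V_9→V_1: (5)(-11) − (-8.5)(-9) = -131.5
Σ = -631
Area = |Σ|/2 = 315.5.

315.5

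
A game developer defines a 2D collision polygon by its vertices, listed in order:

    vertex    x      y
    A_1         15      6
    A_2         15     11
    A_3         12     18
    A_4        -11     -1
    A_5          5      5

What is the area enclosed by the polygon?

A_1→A_2: (15)(11) − (15)(6) = 75
A_2→A_3: (15)(18) − (12)(11) = 138
A_3→A_4: (12)(-1) − (-11)(18) = 186
A_4→A_5: (-11)(5) − (5)(-1) = -50
A_5→A_1: (5)(6) − (15)(5) = -45
Σ = 304
Area = |Σ|/2 = 152.

152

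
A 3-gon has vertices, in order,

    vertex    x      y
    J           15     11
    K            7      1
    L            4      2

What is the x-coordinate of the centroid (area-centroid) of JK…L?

Apply the shoelace (surveyor's) formula. First the cross-terms c_i = x_i·y_{i+1} − x_{i+1}·y_i:
  -62, 10, 14  ⇒  2A = -38, A = -19.
Then Σ (x_i + x_{i+1})·c_i = -988, so x̄ = -988 / (6·(-19)) = 26/3.

26/3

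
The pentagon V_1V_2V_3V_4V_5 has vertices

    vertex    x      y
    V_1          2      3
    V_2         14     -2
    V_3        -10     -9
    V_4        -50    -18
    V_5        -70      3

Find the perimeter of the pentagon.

180

|V_1V_2| = √((12)² + (-5)²) = √169 = 13
|V_2V_3| = √((-24)² + (-7)²) = √625 = 25
|V_3V_4| = √((-40)² + (-9)²) = √1681 = 41
|V_4V_5| = √((-20)² + (21)²) = √841 = 29
|V_5V_1| = √((72)² + (0)²) = √5184 = 72
Perimeter = 13 + 25 + 41 + 29 + 72 = 180.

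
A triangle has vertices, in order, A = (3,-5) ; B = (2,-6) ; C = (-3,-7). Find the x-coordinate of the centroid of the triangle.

2/3

Apply the shoelace formula. First the cross-terms c_i = x_i·y_{i+1} − x_{i+1}·y_i:
  -8, -32, 36  ⇒  2A = -4, A = -2.
Then Σ (x_i + x_{i+1})·c_i = -8, so x̄ = -8 / (6·(-2)) = 2/3.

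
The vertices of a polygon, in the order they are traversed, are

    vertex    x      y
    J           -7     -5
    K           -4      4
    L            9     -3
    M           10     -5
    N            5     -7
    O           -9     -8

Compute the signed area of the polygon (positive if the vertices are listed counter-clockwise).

Apply Gauss's area formula: 2A = Σ (x_i·y_{i+1} − x_{i+1}·y_i), indices taken mod 6.
J→K: (-7)(4) − (-4)(-5) = -48
K→L: (-4)(-3) − (9)(4) = -24
L→M: (9)(-5) − (10)(-3) = -15
M→N: (10)(-7) − (5)(-5) = -45
N→O: (5)(-8) − (-9)(-7) = -103
O→J: (-9)(-5) − (-7)(-8) = -11
Σ = -246
Signed area = Σ/2 = -123 (negative ⇒ clockwise traversal).

-123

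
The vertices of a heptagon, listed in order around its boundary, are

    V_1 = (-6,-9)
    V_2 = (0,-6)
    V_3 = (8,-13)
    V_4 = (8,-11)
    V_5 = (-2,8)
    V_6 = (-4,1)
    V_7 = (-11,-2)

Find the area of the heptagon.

Apply the shoelace formula: 2A = Σ (x_i·y_{i+1} − x_{i+1}·y_i), indices taken mod 7.
Σ = (36) + (48) + (16) + (42) + (30) + (19) + (87) = 278
Area = |Σ|/2 = 139.

139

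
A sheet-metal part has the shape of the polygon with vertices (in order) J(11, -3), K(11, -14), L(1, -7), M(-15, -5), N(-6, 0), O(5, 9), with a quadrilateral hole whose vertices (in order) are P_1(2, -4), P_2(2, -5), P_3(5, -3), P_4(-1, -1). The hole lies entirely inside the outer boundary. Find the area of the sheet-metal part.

238.5

Outer boundary:
J→K: (11)(-14) − (11)(-3) = -121
K→L: (11)(-7) − (1)(-14) = -63
L→M: (1)(-5) − (-15)(-7) = -110
M→N: (-15)(0) − (-6)(-5) = -30
N→O: (-6)(9) − (5)(0) = -54
O→J: (5)(-3) − (11)(9) = -114
Σ = -492
Area = |Σ|/2 = 246.
Hole:
Apply Gauss's area formula: 2A = Σ (x_i·y_{i+1} − x_{i+1}·y_i), indices taken mod 4.
P_1→P_2: (2)(-5) − (2)(-4) = -2
P_2→P_3: (2)(-3) − (5)(-5) = 19
P_3→P_4: (5)(-1) − (-1)(-3) = -8
P_4→P_1: (-1)(-4) − (2)(-1) = 6
Σ = 15
Area = |Σ|/2 = 7.5.
Net area = 246 − 7.5 = 238.5.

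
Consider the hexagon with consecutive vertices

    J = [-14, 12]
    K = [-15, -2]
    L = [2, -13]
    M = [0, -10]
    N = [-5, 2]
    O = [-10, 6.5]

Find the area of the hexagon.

147.75

Cross-terms: 208, 199, -20, -50, -12.5, -29  ⇒  Σ = 295.5
Area = |Σ|/2 = 147.75.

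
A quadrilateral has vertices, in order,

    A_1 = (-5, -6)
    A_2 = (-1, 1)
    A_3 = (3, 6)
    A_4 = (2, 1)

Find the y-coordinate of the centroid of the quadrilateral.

Apply the shoelace formula. First the cross-terms c_i = x_i·y_{i+1} − x_{i+1}·y_i:
  -11, -9, -9, -7  ⇒  2A = -36, A = -18.
Then Σ (y_i + y_{i+1})·c_i = -36, so ȳ = -36 / (6·(-18)) = 1/3.

1/3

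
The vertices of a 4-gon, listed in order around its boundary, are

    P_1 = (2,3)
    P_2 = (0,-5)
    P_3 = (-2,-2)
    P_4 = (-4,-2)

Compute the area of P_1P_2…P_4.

Apply the shoelace (surveyor's) formula: 2A = Σ (x_i·y_{i+1} − x_{i+1}·y_i), indices taken mod 4.
Cross-terms: -10, -10, -4, -8  ⇒  Σ = -32
Area = |Σ|/2 = 16.

16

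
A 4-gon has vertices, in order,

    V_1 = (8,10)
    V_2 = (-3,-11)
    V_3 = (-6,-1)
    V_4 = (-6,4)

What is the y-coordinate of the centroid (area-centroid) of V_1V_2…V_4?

188/243

Apply the shoelace formula. First the cross-terms c_i = x_i·y_{i+1} − x_{i+1}·y_i:
  -58, -63, -30, -92  ⇒  2A = -243, A = -121.5.
Then Σ (y_i + y_{i+1})·c_i = -564, so ȳ = -564 / (6·(-121.5)) = 188/243.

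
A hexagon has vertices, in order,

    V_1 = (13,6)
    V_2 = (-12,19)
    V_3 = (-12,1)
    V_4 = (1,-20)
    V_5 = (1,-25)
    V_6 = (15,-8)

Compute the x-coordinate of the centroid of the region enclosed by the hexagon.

20/21

Apply the shoelace (surveyor's) formula. First the cross-terms c_i = x_i·y_{i+1} − x_{i+1}·y_i:
  319, 216, 239, -5, 367, 194  ⇒  2A = 1330, A = 665.
Then Σ (x_i + x_{i+1})·c_i = 3800, so x̄ = 3800 / (6·665) = 20/21.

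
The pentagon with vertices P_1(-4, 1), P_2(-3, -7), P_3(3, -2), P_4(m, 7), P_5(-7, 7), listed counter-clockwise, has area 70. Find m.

Write out the shoelace sum; only the two edges meeting at P_4 involve m:
2·Area = [(3·7 − m·(-2)) + (m·7 − (-7)·7)] + 79
       = 9·m + 149 = 140
⇒ m = -1.

-1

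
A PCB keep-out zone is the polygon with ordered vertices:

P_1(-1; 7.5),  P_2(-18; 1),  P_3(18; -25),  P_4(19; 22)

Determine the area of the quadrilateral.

Apply the shoelace formula: 2A = Σ (x_i·y_{i+1} − x_{i+1}·y_i), indices taken mod 4.
Σ = (134) + (432) + (871) + (164.5) = 1601.5
Area = |Σ|/2 = 800.75.

800.75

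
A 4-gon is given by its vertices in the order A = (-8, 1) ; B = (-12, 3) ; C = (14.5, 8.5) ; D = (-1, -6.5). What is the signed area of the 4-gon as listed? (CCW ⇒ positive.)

A→B: (-8)(3) − (-12)(1) = -12
B→C: (-12)(8.5) − (14.5)(3) = -145.5
C→D: (14.5)(-6.5) − (-1)(8.5) = -85.75
D→A: (-1)(1) − (-8)(-6.5) = -53
Σ = -296.25
Signed area = Σ/2 = -148.125 (negative ⇒ clockwise traversal).

-148.125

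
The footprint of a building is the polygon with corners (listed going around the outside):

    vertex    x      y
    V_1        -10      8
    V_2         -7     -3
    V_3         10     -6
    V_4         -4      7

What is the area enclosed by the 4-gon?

121

Apply Gauss's area formula: 2A = Σ (x_i·y_{i+1} − x_{i+1}·y_i), indices taken mod 4.
Σ = (86) + (72) + (46) + (38) = 242
Area = |Σ|/2 = 121.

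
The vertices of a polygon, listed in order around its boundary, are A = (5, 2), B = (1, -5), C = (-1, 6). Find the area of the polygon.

29

Apply Gauss's area formula: 2A = Σ (x_i·y_{i+1} − x_{i+1}·y_i), indices taken mod 3.
Σ = (-27) + (1) + (-32) = -58
Area = |Σ|/2 = 29.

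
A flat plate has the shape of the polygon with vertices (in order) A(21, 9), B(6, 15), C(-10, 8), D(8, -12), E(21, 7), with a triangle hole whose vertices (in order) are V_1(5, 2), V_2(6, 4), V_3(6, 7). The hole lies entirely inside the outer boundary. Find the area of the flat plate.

Outer boundary:
Apply the surveyor's formula: 2A = Σ (x_i·y_{i+1} − x_{i+1}·y_i), indices taken mod 5.
Cross-terms: 261, 198, 56, 308, 42  ⇒  Σ = 865
Area = |Σ|/2 = 432.5.
Hole:
Σ = (8) + (18) + (-23) = 3
Area = |Σ|/2 = 1.5.
Net area = 432.5 − 1.5 = 431.

431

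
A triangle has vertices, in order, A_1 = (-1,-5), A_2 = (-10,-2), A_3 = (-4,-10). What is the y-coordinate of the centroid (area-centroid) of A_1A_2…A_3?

-17/3

Apply the surveyor's formula. First the cross-terms c_i = x_i·y_{i+1} − x_{i+1}·y_i:
  -48, 92, 10  ⇒  2A = 54, A = 27.
Then Σ (y_i + y_{i+1})·c_i = -918, so ȳ = -918 / (6·27) = -17/3.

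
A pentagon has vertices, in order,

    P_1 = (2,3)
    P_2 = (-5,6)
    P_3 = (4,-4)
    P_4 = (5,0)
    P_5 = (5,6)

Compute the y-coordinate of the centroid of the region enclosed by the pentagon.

181/114

Apply the shoelace (surveyor's) formula. First the cross-terms c_i = x_i·y_{i+1} − x_{i+1}·y_i:
  27, -4, 20, 30, 3  ⇒  2A = 76, A = 38.
Then Σ (y_i + y_{i+1})·c_i = 362, so ȳ = 362 / (6·38) = 181/114.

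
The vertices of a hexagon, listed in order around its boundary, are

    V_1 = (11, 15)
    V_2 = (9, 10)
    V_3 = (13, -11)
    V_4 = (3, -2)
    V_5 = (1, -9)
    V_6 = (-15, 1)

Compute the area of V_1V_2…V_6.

321

Cross-terms: -25, -229, 7, -25, -134, -236  ⇒  Σ = -642
Area = |Σ|/2 = 321.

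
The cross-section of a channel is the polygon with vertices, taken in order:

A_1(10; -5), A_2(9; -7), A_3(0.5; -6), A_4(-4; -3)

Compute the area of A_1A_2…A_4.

Apply Gauss's area formula: 2A = Σ (x_i·y_{i+1} − x_{i+1}·y_i), indices taken mod 4.
Σ = (-25) + (-50.5) + (-25.5) + (50) = -51
Area = |Σ|/2 = 25.5.

25.5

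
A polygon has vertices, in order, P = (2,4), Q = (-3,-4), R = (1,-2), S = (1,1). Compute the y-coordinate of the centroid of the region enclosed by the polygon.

-53/57

Apply the shoelace (surveyor's) formula. First the cross-terms c_i = x_i·y_{i+1} − x_{i+1}·y_i:
  4, 10, 3, 2  ⇒  2A = 19, A = 9.5.
Then Σ (y_i + y_{i+1})·c_i = -53, so ȳ = -53 / (6·9.5) = -53/57.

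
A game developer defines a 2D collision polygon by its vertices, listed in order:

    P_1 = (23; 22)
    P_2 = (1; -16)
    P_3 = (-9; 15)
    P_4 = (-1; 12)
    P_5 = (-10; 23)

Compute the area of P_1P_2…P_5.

632

Apply the shoelace formula: 2A = Σ (x_i·y_{i+1} − x_{i+1}·y_i), indices taken mod 5.
Σ = (-390) + (-129) + (-93) + (97) + (-749) = -1264
Area = |Σ|/2 = 632.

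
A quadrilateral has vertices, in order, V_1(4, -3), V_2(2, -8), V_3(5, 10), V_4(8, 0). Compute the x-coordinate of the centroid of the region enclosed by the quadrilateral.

76/15

Apply the surveyor's formula. First the cross-terms c_i = x_i·y_{i+1} − x_{i+1}·y_i:
  -26, 60, -80, -24  ⇒  2A = -70, A = -35.
Then Σ (x_i + x_{i+1})·c_i = -1064, so x̄ = -1064 / (6·(-35)) = 76/15.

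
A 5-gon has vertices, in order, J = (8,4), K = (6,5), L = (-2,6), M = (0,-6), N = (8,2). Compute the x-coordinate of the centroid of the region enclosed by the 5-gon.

512/207

Apply the surveyor's formula. First the cross-terms c_i = x_i·y_{i+1} − x_{i+1}·y_i:
  16, 46, 12, 48, 16  ⇒  2A = 138, A = 69.
Then Σ (x_i + x_{i+1})·c_i = 1024, so x̄ = 1024 / (6·69) = 512/207.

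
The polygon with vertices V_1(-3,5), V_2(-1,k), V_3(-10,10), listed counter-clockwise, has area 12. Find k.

Write out the shoelace sum; only the two edges meeting at V_2 involve k:
2·Area = [((-3)·k − (-1)·5) + ((-1)·10 − (-10)·k)] + -20
       = 7·k + -25 = 24
⇒ k = 7.

7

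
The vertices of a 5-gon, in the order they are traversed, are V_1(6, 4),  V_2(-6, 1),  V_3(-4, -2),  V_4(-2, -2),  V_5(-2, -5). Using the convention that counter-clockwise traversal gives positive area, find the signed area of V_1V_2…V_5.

39

Cross-terms: 30, 16, 4, 6, 22  ⇒  Σ = 78
Signed area = Σ/2 = 39 (positive ⇒ counter-clockwise traversal).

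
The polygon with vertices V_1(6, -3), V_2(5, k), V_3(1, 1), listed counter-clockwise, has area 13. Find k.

Write out the shoelace sum; only the two edges meeting at V_2 involve k:
2·Area = [(6·k − 5·(-3)) + (5·1 − 1·k)] + -9
       = 5·k + 11 = 26
⇒ k = 3.

3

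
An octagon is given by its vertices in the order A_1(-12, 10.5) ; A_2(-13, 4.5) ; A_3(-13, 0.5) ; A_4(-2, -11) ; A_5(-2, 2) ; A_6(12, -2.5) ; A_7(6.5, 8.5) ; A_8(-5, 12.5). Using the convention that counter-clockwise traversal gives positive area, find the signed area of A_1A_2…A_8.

286.5

Apply the shoelace (surveyor's) formula: 2A = Σ (x_i·y_{i+1} − x_{i+1}·y_i), indices taken mod 8.
Cross-terms: 82.5, 52, 144, -26, -19, 118.25, 123.75, 97.5  ⇒  Σ = 573
Signed area = Σ/2 = 286.5 (positive ⇒ counter-clockwise traversal).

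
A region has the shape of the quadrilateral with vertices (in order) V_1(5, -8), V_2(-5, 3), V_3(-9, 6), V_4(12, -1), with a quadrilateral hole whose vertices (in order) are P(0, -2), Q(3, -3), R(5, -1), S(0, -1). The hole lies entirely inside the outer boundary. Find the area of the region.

84.5

Outer boundary:
Σ = (-25) + (-3) + (-63) + (-91) = -182
Area = |Σ|/2 = 91.
Hole:
P→Q: (0)(-3) − (3)(-2) = 6
Q→R: (3)(-1) − (5)(-3) = 12
R→S: (5)(-1) − (0)(-1) = -5
S→P: (0)(-2) − (0)(-1) = 0
Σ = 13
Area = |Σ|/2 = 6.5.
Net area = 91 − 6.5 = 84.5.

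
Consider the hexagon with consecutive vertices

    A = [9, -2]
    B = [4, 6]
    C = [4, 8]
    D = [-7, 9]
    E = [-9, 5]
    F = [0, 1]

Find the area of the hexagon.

Cross-terms: 62, 8, 92, 46, -9, -9  ⇒  Σ = 190
Area = |Σ|/2 = 95.

95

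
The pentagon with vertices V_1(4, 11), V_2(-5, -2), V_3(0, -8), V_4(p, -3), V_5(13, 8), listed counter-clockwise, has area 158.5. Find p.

Write out the shoelace sum; only the two edges meeting at V_4 involve p:
2·Area = [(0·(-3) − p·(-8)) + (p·8 − 13·(-3))] + 198
       = 16·p + 237 = 317
⇒ p = 5.

5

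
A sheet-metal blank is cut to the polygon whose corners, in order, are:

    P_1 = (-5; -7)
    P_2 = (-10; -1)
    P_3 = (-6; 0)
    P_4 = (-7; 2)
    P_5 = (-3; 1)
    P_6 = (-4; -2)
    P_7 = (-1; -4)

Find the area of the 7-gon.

Cross-terms: -65, -6, -12, -1, 10, 14, -13  ⇒  Σ = -73
Area = |Σ|/2 = 36.5.

36.5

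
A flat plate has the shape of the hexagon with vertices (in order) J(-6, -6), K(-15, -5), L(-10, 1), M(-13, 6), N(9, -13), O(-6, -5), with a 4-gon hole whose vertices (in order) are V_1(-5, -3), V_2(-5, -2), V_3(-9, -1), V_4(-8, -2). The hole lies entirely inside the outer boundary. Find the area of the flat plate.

Outer boundary:
Σ = (-60) + (-65) + (-47) + (115) + (-123) + (6) = -174
Area = |Σ|/2 = 87.
Hole:
Apply the shoelace (surveyor's) formula: 2A = Σ (x_i·y_{i+1} − x_{i+1}·y_i), indices taken mod 4.
Cross-terms: -5, -13, 10, 14  ⇒  Σ = 6
Area = |Σ|/2 = 3.
Net area = 87 − 3 = 84.

84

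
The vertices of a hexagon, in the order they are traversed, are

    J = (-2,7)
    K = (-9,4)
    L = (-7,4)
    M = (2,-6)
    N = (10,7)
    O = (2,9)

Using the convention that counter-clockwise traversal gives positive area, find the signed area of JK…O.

Apply the shoelace (surveyor's) formula: 2A = Σ (x_i·y_{i+1} − x_{i+1}·y_i), indices taken mod 6.
Σ = (55) + (-8) + (34) + (74) + (76) + (32) = 263
Signed area = Σ/2 = 131.5 (positive ⇒ counter-clockwise traversal).

131.5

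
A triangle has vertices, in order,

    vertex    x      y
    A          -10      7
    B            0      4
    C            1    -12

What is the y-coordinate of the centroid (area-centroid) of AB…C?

Apply the shoelace formula. First the cross-terms c_i = x_i·y_{i+1} − x_{i+1}·y_i:
  -40, -4, -113  ⇒  2A = -157, A = -78.5.
Then Σ (y_i + y_{i+1})·c_i = 157, so ȳ = 157 / (6·(-78.5)) = -1/3.

-1/3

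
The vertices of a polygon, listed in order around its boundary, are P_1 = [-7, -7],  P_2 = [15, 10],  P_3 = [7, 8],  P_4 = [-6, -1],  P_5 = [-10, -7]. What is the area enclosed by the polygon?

P_1→P_2: (-7)(10) − (15)(-7) = 35
P_2→P_3: (15)(8) − (7)(10) = 50
P_3→P_4: (7)(-1) − (-6)(8) = 41
P_4→P_5: (-6)(-7) − (-10)(-1) = 32
P_5→P_1: (-10)(-7) − (-7)(-7) = 21
Σ = 179
Area = |Σ|/2 = 89.5.

89.5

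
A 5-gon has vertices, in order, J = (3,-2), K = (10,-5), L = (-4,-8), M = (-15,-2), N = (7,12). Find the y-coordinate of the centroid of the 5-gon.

Apply the shoelace (surveyor's) formula. First the cross-terms c_i = x_i·y_{i+1} − x_{i+1}·y_i:
  5, -100, -112, -166, -50  ⇒  2A = -423, A = -211.5.
Then Σ (y_i + y_{i+1})·c_i = 225, so ȳ = 225 / (6·(-211.5)) = -25/141.

-25/141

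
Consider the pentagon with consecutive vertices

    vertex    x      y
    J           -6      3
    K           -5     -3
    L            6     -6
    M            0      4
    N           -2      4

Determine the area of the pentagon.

65.5

Apply the surveyor's formula: 2A = Σ (x_i·y_{i+1} − x_{i+1}·y_i), indices taken mod 5.
Cross-terms: 33, 48, 24, 8, 18  ⇒  Σ = 131
Area = |Σ|/2 = 65.5.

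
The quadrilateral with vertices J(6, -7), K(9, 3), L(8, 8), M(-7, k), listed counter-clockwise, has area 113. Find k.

The doubled signed area Σ (x_i y_{i+1} − x_{i+1} y_i) is linear in k.
With k=0 it equals 234; the coefficient of k is 2 (from the two edges through M).
So 2·k + 234 = 2·113 = 226 ⇒ k = -4.

-4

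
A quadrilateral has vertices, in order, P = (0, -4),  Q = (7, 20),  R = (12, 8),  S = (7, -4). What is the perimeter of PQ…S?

|PQ| = √((7)² + (24)²) = √625 = 25
|QR| = √((5)² + (-12)²) = √169 = 13
|RS| = √((-5)² + (-12)²) = √169 = 13
|SP| = √((-7)² + (0)²) = √49 = 7
Perimeter = 25 + 13 + 13 + 7 = 58.

58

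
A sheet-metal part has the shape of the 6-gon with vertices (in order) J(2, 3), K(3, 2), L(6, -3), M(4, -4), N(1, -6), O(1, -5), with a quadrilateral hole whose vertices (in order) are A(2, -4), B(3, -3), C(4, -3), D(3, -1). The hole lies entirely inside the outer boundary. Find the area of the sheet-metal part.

20

Outer boundary:
Apply Gauss's area formula: 2A = Σ (x_i·y_{i+1} − x_{i+1}·y_i), indices taken mod 6.
Σ = (-5) + (-21) + (-12) + (-20) + (1) + (13) = -44
Area = |Σ|/2 = 22.
Hole:
Apply the shoelace (surveyor's) formula: 2A = Σ (x_i·y_{i+1} − x_{i+1}·y_i), indices taken mod 4.
Σ = (6) + (3) + (5) + (-10) = 4
Area = |Σ|/2 = 2.
Net area = 22 − 2 = 20.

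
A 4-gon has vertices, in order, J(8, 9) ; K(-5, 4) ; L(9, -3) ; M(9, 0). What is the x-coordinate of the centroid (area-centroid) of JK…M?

335/82

Apply Gauss's area formula. First the cross-terms c_i = x_i·y_{i+1} − x_{i+1}·y_i:
  77, -21, 27, 81  ⇒  2A = 164, A = 82.
Then Σ (x_i + x_{i+1})·c_i = 2010, so x̄ = 2010 / (6·82) = 335/82.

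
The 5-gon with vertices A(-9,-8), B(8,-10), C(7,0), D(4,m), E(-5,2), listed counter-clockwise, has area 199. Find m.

9

The doubled signed area Σ (x_i y_{i+1} − x_{i+1} y_i) is linear in m.
With m=0 it equals 290; the coefficient of m is 12 (from the two edges through D).
So 12·m + 290 = 2·199 = 398 ⇒ m = 9.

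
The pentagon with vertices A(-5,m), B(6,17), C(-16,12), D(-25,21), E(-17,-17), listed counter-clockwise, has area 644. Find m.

-16

Write out the shoelace sum; only the two edges meeting at A involve m:
2·Area = [((-17)·m − (-5)·(-17)) + ((-5)·17 − 6·m)] + 1090
       = -23·m + 920 = 1288
⇒ m = -16.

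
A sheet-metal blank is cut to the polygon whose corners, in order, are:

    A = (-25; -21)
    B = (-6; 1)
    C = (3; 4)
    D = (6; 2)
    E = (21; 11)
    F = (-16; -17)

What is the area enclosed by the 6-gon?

Apply Gauss's area formula: 2A = Σ (x_i·y_{i+1} − x_{i+1}·y_i), indices taken mod 6.
Cross-terms: -151, -27, -18, 24, -181, -89  ⇒  Σ = -442
Area = |Σ|/2 = 221.

221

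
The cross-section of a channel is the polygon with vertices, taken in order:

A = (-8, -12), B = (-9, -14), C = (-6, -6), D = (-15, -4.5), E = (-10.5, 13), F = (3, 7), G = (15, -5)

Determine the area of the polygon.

391.875

Apply the shoelace (surveyor's) formula: 2A = Σ (x_i·y_{i+1} − x_{i+1}·y_i), indices taken mod 7.
Σ = (4) + (-30) + (-63) + (-242.25) + (-112.5) + (-120) + (-220) = -783.75
Area = |Σ|/2 = 391.875.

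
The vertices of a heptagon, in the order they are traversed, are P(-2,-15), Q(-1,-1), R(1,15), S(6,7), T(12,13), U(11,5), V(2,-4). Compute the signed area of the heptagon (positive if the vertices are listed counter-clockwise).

Apply Gauss's area formula: 2A = Σ (x_i·y_{i+1} − x_{i+1}·y_i), indices taken mod 7.
Σ = (-13) + (-14) + (-83) + (-6) + (-83) + (-54) + (-38) = -291
Signed area = Σ/2 = -145.5 (negative ⇒ clockwise traversal).

-145.5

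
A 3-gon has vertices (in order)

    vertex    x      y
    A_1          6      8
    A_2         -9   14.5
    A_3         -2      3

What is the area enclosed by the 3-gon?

63.5

Apply Gauss's area formula: 2A = Σ (x_i·y_{i+1} − x_{i+1}·y_i), indices taken mod 3.
Σ = (159) + (2) + (-34) = 127
Area = |Σ|/2 = 63.5.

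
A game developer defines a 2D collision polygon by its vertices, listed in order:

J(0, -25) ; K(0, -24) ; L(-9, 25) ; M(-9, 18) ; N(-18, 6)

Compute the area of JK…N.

J→K: (0)(-24) − (0)(-25) = 0
K→L: (0)(25) − (-9)(-24) = -216
L→M: (-9)(18) − (-9)(25) = 63
M→N: (-9)(6) − (-18)(18) = 270
N→J: (-18)(-25) − (0)(6) = 450
Σ = 567
Area = |Σ|/2 = 283.5.

283.5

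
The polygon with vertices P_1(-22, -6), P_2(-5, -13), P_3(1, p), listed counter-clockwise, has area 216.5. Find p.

Write out the shoelace sum; only the two edges meeting at P_3 involve p:
2·Area = [((-5)·p − 1·(-13)) + (1·(-6) − (-22)·p)] + 256
       = 17·p + 263 = 433
⇒ p = 10.

10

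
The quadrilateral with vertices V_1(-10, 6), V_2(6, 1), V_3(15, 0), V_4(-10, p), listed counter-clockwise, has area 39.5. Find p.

8

Write out the shoelace sum; only the two edges meeting at V_4 involve p:
2·Area = [(15·p − (-10)·0) + ((-10)·6 − (-10)·p)] + -61
       = 25·p + -121 = 79
⇒ p = 8.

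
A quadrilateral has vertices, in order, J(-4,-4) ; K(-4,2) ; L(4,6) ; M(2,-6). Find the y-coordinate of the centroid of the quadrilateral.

Apply the surveyor's formula. First the cross-terms c_i = x_i·y_{i+1} − x_{i+1}·y_i:
  -24, -32, -36, -32  ⇒  2A = -124, A = -62.
Then Σ (y_i + y_{i+1})·c_i = 112, so ȳ = 112 / (6·(-62)) = -28/93.

-28/93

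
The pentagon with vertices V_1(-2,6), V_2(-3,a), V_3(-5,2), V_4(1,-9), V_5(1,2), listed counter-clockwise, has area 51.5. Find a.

Write out the shoelace sum; only the two edges meeting at V_2 involve a:
2·Area = [((-2)·a − (-3)·6) + ((-3)·2 − (-5)·a)] + 64
       = 3·a + 76 = 103
⇒ a = 9.

9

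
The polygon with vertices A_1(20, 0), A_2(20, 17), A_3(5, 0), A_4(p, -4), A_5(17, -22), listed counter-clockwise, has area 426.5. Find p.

The doubled signed area Σ (x_i y_{i+1} − x_{i+1} y_i) is linear in p.
With p=0 it equals 743; the coefficient of p is -22 (from the two edges through A_4).
So -22·p + 743 = 2·426.5 = 853 ⇒ p = -5.

-5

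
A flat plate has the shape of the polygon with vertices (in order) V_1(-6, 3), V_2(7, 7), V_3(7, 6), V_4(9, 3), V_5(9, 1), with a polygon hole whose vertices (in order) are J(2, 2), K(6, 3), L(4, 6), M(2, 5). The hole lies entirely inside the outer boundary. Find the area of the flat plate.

34

Outer boundary:
Apply the shoelace formula: 2A = Σ (x_i·y_{i+1} − x_{i+1}·y_i), indices taken mod 5.
Cross-terms: -63, -7, -33, -18, 33  ⇒  Σ = -88
Area = |Σ|/2 = 44.
Hole:
Apply the surveyor's formula: 2A = Σ (x_i·y_{i+1} − x_{i+1}·y_i), indices taken mod 4.
Σ = (-6) + (24) + (8) + (-6) = 20
Area = |Σ|/2 = 10.
Net area = 44 − 10 = 34.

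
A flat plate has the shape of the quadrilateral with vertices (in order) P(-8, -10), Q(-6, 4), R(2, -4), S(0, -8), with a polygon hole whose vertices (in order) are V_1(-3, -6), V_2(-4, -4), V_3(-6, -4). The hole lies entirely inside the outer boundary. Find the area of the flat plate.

76

Outer boundary:
P→Q: (-8)(4) − (-6)(-10) = -92
Q→R: (-6)(-4) − (2)(4) = 16
R→S: (2)(-8) − (0)(-4) = -16
S→P: (0)(-10) − (-8)(-8) = -64
Σ = -156
Area = |Σ|/2 = 78.
Hole:
Apply the shoelace (surveyor's) formula: 2A = Σ (x_i·y_{i+1} − x_{i+1}·y_i), indices taken mod 3.
Cross-terms: -12, -8, 24  ⇒  Σ = 4
Area = |Σ|/2 = 2.
Net area = 78 − 2 = 76.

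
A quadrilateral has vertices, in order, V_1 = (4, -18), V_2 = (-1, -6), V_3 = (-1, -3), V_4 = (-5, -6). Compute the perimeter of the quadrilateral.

36

|V_1V_2| = √((-5)² + (12)²) = √169 = 13
|V_2V_3| = √((0)² + (3)²) = √9 = 3
|V_3V_4| = √((-4)² + (-3)²) = √25 = 5
|V_4V_1| = √((9)² + (-12)²) = √225 = 15
Perimeter = 13 + 3 + 5 + 15 = 36.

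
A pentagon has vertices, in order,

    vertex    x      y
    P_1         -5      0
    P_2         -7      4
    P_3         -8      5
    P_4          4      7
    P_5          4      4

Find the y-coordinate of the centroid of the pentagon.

Apply Gauss's area formula. First the cross-terms c_i = x_i·y_{i+1} − x_{i+1}·y_i:
  -20, -3, -76, -12, 20  ⇒  2A = -91, A = -45.5.
Then Σ (y_i + y_{i+1})·c_i = -1071, so ȳ = -1071 / (6·(-45.5)) = 51/13.

51/13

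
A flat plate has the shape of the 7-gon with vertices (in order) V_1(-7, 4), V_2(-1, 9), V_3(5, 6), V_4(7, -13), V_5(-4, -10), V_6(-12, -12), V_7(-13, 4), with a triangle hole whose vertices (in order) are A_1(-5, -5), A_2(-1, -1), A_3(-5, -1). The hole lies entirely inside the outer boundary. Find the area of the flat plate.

Outer boundary:
Apply the surveyor's formula: 2A = Σ (x_i·y_{i+1} − x_{i+1}·y_i), indices taken mod 7.
V_1→V_2: (-7)(9) − (-1)(4) = -59
V_2→V_3: (-1)(6) − (5)(9) = -51
V_3→V_4: (5)(-13) − (7)(6) = -107
V_4→V_5: (7)(-10) − (-4)(-13) = -122
V_5→V_6: (-4)(-12) − (-12)(-10) = -72
V_6→V_7: (-12)(4) − (-13)(-12) = -204
V_7→V_1: (-13)(4) − (-7)(4) = -24
Σ = -639
Area = |Σ|/2 = 319.5.
Hole:
Apply Gauss's area formula: 2A = Σ (x_i·y_{i+1} − x_{i+1}·y_i), indices taken mod 3.
Σ = (0) + (-4) + (20) = 16
Area = |Σ|/2 = 8.
Net area = 319.5 − 8 = 311.5.

311.5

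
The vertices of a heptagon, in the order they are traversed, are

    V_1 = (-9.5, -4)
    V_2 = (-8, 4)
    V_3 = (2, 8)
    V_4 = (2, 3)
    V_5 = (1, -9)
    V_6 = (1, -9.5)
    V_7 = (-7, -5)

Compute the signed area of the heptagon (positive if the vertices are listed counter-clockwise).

Apply Gauss's area formula: 2A = Σ (x_i·y_{i+1} − x_{i+1}·y_i), indices taken mod 7.
Σ = (-70) + (-72) + (-10) + (-21) + (-0.5) + (-71.5) + (-19.5) = -264.5
Signed area = Σ/2 = -132.25 (negative ⇒ clockwise traversal).

-132.25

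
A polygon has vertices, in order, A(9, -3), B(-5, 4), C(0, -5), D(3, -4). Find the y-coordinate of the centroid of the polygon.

Apply Gauss's area formula. First the cross-terms c_i = x_i·y_{i+1} − x_{i+1}·y_i:
  21, 25, 15, 27  ⇒  2A = 88, A = 44.
Then Σ (y_i + y_{i+1})·c_i = -328, so ȳ = -328 / (6·44) = -41/33.

-41/33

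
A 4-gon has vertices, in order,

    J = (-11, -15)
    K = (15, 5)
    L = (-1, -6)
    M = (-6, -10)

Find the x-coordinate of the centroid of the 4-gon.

Apply the shoelace (surveyor's) formula. First the cross-terms c_i = x_i·y_{i+1} − x_{i+1}·y_i:
  170, -85, -26, -20  ⇒  2A = 39, A = 19.5.
Then Σ (x_i + x_{i+1})·c_i = 12, so x̄ = 12 / (6·19.5) = 4/39.

4/39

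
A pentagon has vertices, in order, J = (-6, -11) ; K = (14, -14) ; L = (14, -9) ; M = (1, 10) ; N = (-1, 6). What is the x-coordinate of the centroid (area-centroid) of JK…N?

577/156

Apply the shoelace (surveyor's) formula. First the cross-terms c_i = x_i·y_{i+1} − x_{i+1}·y_i:
  238, 70, 149, 16, 47  ⇒  2A = 520, A = 260.
Then Σ (x_i + x_{i+1})·c_i = 5770, so x̄ = 5770 / (6·260) = 577/156.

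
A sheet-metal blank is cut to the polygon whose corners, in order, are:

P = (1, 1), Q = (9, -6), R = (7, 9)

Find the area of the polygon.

Apply Gauss's area formula: 2A = Σ (x_i·y_{i+1} − x_{i+1}·y_i), indices taken mod 3.
Cross-terms: -15, 123, -2  ⇒  Σ = 106
Area = |Σ|/2 = 53.

53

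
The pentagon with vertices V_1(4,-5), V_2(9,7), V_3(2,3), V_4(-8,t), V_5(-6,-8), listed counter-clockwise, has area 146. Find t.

The doubled signed area Σ (x_i y_{i+1} − x_{i+1} y_i) is linear in t.
With t=0 it equals 236; the coefficient of t is 8 (from the two edges through V_4).
So 8·t + 236 = 2·146 = 292 ⇒ t = 7.

7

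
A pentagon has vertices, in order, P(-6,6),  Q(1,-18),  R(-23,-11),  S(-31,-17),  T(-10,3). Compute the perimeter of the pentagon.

94

|PQ| = √((7)² + (-24)²) = √625 = 25
|QR| = √((-24)² + (7)²) = √625 = 25
|RS| = √((-8)² + (-6)²) = √100 = 10
|ST| = √((21)² + (20)²) = √841 = 29
|TP| = √((4)² + (3)²) = √25 = 5
Perimeter = 25 + 25 + 10 + 29 + 5 = 94.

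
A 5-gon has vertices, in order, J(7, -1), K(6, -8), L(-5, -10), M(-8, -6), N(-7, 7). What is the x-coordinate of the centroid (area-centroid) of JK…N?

Apply the surveyor's formula. First the cross-terms c_i = x_i·y_{i+1} − x_{i+1}·y_i:
  -50, -100, -50, -98, -42  ⇒  2A = -340, A = -170.
Then Σ (x_i + x_{i+1})·c_i = 1370, so x̄ = 1370 / (6·(-170)) = -137/102.

-137/102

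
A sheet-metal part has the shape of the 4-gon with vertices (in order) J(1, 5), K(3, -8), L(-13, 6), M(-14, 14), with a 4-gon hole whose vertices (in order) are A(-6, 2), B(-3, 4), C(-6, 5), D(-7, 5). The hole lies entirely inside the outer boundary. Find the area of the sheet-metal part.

139.5

Outer boundary:
Apply the surveyor's formula: 2A = Σ (x_i·y_{i+1} − x_{i+1}·y_i), indices taken mod 4.
J→K: (1)(-8) − (3)(5) = -23
K→L: (3)(6) − (-13)(-8) = -86
L→M: (-13)(14) − (-14)(6) = -98
M→J: (-14)(5) − (1)(14) = -84
Σ = -291
Area = |Σ|/2 = 145.5.
Hole:
Σ = (-18) + (9) + (5) + (16) = 12
Area = |Σ|/2 = 6.
Net area = 145.5 − 6 = 139.5.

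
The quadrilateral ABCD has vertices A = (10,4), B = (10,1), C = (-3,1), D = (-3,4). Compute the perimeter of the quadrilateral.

32

|AB| = √((0)² + (-3)²) = √9 = 3
|BC| = √((-13)² + (0)²) = √169 = 13
|CD| = √((0)² + (3)²) = √9 = 3
|DA| = √((13)² + (0)²) = √169 = 13
Perimeter = 3 + 13 + 3 + 13 = 32.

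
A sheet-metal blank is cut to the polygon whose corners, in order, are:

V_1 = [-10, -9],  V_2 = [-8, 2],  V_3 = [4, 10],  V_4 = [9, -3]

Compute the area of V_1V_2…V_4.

196.5

Σ = (-92) + (-88) + (-102) + (-111) = -393
Area = |Σ|/2 = 196.5.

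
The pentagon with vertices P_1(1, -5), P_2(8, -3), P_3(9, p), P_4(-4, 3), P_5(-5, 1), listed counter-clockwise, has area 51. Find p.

Write out the shoelace sum; only the two edges meeting at P_3 involve p:
2·Area = [(8·p − 9·(-3)) + (9·3 − (-4)·p)] + 72
       = 12·p + 126 = 102
⇒ p = -2.

-2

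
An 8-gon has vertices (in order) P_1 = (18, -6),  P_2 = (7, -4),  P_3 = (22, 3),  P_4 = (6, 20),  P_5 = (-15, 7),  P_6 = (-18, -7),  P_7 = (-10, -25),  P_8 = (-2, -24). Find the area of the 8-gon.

1044

Apply the shoelace (surveyor's) formula: 2A = Σ (x_i·y_{i+1} − x_{i+1}·y_i), indices taken mod 8.
Σ = (-30) + (109) + (422) + (342) + (231) + (380) + (190) + (444) = 2088
Area = |Σ|/2 = 1044.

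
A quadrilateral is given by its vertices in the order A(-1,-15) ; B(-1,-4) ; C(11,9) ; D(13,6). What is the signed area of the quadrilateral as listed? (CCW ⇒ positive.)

-108

A→B: (-1)(-4) − (-1)(-15) = -11
B→C: (-1)(9) − (11)(-4) = 35
C→D: (11)(6) − (13)(9) = -51
D→A: (13)(-15) − (-1)(6) = -189
Σ = -216
Signed area = Σ/2 = -108 (negative ⇒ clockwise traversal).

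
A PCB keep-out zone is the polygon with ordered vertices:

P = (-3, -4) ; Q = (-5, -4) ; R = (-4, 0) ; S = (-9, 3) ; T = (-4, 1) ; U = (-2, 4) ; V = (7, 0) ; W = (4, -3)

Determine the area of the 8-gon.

Apply Gauss's area formula: 2A = Σ (x_i·y_{i+1} − x_{i+1}·y_i), indices taken mod 8.
Σ = (-8) + (-16) + (-12) + (3) + (-14) + (-28) + (-21) + (-25) = -121
Area = |Σ|/2 = 60.5.

60.5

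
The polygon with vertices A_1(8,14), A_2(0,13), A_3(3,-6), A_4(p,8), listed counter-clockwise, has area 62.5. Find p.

5

The doubled signed area Σ (x_i y_{i+1} − x_{i+1} y_i) is linear in p.
With p=0 it equals 25; the coefficient of p is 20 (from the two edges through A_4).
So 20·p + 25 = 2·62.5 = 125 ⇒ p = 5.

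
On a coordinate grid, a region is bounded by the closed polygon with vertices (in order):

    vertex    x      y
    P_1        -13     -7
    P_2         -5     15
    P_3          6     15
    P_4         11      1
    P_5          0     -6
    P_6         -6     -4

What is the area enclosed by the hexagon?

P_1→P_2: (-13)(15) − (-5)(-7) = -230
P_2→P_3: (-5)(15) − (6)(15) = -165
P_3→P_4: (6)(1) − (11)(15) = -159
P_4→P_5: (11)(-6) − (0)(1) = -66
P_5→P_6: (0)(-4) − (-6)(-6) = -36
P_6→P_1: (-6)(-7) − (-13)(-4) = -10
Σ = -666
Area = |Σ|/2 = 333.

333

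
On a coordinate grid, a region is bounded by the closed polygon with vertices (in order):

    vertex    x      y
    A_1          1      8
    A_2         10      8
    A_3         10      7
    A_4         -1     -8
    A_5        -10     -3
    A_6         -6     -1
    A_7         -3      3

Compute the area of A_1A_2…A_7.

144

Apply the shoelace (surveyor's) formula: 2A = Σ (x_i·y_{i+1} − x_{i+1}·y_i), indices taken mod 7.
Σ = (-72) + (-10) + (-73) + (-77) + (-8) + (-21) + (-27) = -288
Area = |Σ|/2 = 144.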